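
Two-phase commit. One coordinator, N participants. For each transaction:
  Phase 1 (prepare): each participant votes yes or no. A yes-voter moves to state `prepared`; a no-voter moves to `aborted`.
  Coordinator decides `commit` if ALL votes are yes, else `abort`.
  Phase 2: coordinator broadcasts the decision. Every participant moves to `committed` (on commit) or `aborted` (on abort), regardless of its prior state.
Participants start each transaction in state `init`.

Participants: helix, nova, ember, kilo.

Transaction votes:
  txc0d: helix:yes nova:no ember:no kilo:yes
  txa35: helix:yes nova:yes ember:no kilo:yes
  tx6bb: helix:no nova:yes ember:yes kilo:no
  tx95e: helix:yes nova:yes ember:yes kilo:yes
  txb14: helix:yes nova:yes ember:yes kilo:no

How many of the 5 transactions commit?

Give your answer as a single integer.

Answer: 1

Derivation:
txc0d: no from nova, ember -> abort (commits=0)
txa35: no from ember -> abort (commits=0)
tx6bb: no from helix, kilo -> abort (commits=0)
tx95e: all yes -> commit (commits=1)
txb14: no from kilo -> abort (commits=1)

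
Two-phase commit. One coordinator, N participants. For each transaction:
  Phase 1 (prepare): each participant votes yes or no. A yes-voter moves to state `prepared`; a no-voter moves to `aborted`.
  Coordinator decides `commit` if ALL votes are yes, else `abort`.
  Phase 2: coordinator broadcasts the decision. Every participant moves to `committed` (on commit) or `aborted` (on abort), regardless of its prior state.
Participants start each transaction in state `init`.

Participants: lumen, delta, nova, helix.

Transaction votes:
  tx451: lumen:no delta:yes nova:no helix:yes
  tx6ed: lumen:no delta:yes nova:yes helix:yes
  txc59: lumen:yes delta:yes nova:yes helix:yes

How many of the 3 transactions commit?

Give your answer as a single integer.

Answer: 1

Derivation:
tx451: no from lumen, nova -> abort (commits=0)
tx6ed: no from lumen -> abort (commits=0)
txc59: all yes -> commit (commits=1)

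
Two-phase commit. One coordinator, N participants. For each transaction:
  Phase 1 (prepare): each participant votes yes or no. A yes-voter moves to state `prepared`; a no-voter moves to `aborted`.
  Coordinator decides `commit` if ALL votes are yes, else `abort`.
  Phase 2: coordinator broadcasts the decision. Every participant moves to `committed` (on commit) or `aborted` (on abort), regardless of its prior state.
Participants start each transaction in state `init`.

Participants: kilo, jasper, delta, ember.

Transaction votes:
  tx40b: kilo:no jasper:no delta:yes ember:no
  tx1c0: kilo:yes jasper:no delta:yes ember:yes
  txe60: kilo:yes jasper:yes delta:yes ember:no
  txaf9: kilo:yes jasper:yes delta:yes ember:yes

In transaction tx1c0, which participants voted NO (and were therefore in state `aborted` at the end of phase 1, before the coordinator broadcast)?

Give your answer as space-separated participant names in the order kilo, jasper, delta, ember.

Txn tx1c0 phase 1: kilo yes -> prepared; jasper no -> aborted; delta yes -> prepared; ember yes -> prepared

Answer: jasper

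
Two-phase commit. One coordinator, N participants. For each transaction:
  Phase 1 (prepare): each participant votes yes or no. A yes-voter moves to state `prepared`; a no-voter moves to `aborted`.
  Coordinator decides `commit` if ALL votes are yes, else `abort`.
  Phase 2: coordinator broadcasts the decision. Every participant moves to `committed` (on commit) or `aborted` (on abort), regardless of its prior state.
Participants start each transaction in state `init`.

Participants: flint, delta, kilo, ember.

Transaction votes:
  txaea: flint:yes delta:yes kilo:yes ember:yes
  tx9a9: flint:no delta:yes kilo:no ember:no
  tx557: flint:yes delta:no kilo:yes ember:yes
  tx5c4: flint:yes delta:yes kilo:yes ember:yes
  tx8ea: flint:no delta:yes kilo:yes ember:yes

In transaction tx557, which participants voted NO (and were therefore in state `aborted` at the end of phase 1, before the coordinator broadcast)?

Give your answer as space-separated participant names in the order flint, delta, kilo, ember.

Answer: delta

Derivation:
Txn tx557 phase 1: flint yes -> prepared; delta no -> aborted; kilo yes -> prepared; ember yes -> prepared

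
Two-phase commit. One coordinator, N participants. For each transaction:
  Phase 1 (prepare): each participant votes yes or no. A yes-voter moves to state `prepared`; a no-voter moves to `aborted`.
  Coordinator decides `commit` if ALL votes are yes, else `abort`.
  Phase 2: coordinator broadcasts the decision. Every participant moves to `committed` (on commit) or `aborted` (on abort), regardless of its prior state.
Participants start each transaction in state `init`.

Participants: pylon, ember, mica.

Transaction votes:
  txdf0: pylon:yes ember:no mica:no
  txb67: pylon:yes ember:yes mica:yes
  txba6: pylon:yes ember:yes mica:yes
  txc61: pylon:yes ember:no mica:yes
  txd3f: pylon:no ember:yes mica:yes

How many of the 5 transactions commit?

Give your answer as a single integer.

txdf0: no from ember, mica -> abort (commits=0)
txb67: all yes -> commit (commits=1)
txba6: all yes -> commit (commits=2)
txc61: no from ember -> abort (commits=2)
txd3f: no from pylon -> abort (commits=2)

Answer: 2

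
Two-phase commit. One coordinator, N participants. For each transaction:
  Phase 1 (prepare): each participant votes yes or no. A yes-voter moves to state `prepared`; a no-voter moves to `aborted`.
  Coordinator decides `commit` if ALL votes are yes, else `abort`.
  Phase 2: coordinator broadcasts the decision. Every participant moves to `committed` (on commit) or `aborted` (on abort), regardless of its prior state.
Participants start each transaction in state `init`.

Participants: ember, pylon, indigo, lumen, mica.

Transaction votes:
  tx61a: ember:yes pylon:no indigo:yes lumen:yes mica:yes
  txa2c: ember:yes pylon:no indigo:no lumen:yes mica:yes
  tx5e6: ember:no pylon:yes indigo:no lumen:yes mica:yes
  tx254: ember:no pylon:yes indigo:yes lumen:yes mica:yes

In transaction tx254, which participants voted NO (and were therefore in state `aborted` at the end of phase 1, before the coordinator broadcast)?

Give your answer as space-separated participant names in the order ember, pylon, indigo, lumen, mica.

Answer: ember

Derivation:
Txn tx254 phase 1: ember no -> aborted; pylon yes -> prepared; indigo yes -> prepared; lumen yes -> prepared; mica yes -> prepared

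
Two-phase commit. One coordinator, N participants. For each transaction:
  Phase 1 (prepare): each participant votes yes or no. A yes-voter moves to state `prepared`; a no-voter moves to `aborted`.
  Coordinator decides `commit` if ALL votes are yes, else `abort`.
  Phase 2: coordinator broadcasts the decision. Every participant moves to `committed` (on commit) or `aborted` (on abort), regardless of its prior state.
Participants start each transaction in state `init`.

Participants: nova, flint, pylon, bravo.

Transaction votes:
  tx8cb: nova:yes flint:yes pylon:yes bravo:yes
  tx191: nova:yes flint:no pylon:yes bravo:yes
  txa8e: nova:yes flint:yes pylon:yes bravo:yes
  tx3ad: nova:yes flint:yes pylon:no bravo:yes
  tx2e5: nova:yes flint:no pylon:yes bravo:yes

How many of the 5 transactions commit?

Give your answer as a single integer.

tx8cb: all yes -> commit (commits=1)
tx191: no from flint -> abort (commits=1)
txa8e: all yes -> commit (commits=2)
tx3ad: no from pylon -> abort (commits=2)
tx2e5: no from flint -> abort (commits=2)

Answer: 2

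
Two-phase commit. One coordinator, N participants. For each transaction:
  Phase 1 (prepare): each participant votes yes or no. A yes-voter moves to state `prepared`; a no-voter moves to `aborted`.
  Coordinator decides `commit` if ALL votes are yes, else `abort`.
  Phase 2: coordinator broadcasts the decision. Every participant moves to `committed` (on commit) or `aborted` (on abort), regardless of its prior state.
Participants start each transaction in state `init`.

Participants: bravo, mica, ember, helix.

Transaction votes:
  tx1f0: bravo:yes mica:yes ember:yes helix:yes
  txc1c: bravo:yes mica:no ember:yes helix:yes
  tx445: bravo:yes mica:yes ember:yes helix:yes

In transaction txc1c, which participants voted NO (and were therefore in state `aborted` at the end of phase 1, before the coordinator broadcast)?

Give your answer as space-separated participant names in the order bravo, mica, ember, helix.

Answer: mica

Derivation:
Txn txc1c phase 1: bravo yes -> prepared; mica no -> aborted; ember yes -> prepared; helix yes -> prepared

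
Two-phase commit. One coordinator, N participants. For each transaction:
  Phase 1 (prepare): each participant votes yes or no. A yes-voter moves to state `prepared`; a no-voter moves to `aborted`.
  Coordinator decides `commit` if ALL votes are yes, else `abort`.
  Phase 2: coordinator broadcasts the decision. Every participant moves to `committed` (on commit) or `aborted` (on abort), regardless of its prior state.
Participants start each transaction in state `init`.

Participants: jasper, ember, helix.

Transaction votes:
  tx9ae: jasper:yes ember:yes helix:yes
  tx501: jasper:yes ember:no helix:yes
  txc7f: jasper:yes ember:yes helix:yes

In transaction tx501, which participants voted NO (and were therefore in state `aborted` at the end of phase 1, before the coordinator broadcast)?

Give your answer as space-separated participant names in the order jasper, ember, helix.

Answer: ember

Derivation:
Txn tx501 phase 1: jasper yes -> prepared; ember no -> aborted; helix yes -> prepared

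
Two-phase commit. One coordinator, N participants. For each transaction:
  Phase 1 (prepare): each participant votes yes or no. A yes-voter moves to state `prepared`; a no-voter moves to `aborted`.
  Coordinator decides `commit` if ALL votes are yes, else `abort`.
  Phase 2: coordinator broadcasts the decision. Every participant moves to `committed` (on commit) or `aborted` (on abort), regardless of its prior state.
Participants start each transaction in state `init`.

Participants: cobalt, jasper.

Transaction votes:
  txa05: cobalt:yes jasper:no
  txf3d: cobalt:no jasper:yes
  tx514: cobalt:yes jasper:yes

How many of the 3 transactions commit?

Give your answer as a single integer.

Answer: 1

Derivation:
txa05: no from jasper -> abort (commits=0)
txf3d: no from cobalt -> abort (commits=0)
tx514: all yes -> commit (commits=1)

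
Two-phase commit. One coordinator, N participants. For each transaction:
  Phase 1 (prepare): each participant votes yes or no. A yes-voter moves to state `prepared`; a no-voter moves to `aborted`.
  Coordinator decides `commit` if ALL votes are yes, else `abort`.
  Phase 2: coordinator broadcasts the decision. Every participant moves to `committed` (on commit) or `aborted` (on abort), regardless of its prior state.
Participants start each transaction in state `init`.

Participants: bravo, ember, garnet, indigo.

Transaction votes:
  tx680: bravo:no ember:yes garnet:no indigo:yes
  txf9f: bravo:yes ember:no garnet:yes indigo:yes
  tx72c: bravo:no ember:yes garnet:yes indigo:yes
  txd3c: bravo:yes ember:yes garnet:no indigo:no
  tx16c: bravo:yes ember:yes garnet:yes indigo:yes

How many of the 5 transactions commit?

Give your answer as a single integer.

tx680: no from bravo, garnet -> abort (commits=0)
txf9f: no from ember -> abort (commits=0)
tx72c: no from bravo -> abort (commits=0)
txd3c: no from garnet, indigo -> abort (commits=0)
tx16c: all yes -> commit (commits=1)

Answer: 1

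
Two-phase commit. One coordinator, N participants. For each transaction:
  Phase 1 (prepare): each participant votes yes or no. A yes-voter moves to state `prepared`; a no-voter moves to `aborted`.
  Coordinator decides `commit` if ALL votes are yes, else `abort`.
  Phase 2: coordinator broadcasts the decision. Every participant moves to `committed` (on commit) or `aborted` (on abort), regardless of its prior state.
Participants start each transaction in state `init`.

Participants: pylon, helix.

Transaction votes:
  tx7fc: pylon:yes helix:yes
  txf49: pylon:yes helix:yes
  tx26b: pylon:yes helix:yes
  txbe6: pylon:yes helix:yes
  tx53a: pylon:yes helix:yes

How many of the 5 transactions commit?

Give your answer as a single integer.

Answer: 5

Derivation:
tx7fc: all yes -> commit (commits=1)
txf49: all yes -> commit (commits=2)
tx26b: all yes -> commit (commits=3)
txbe6: all yes -> commit (commits=4)
tx53a: all yes -> commit (commits=5)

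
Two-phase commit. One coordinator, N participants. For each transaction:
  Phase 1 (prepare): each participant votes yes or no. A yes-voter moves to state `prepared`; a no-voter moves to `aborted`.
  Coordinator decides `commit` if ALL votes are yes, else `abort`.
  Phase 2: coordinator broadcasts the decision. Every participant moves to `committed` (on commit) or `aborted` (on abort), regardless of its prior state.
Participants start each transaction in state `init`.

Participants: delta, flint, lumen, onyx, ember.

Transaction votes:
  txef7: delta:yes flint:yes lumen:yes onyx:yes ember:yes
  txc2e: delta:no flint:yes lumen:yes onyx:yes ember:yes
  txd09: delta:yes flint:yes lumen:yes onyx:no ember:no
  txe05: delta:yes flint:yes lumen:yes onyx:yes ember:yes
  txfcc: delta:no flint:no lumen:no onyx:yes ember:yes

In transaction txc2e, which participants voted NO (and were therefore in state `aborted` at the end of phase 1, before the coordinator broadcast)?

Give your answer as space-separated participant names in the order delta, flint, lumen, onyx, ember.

Txn txc2e phase 1: delta no -> aborted; flint yes -> prepared; lumen yes -> prepared; onyx yes -> prepared; ember yes -> prepared

Answer: delta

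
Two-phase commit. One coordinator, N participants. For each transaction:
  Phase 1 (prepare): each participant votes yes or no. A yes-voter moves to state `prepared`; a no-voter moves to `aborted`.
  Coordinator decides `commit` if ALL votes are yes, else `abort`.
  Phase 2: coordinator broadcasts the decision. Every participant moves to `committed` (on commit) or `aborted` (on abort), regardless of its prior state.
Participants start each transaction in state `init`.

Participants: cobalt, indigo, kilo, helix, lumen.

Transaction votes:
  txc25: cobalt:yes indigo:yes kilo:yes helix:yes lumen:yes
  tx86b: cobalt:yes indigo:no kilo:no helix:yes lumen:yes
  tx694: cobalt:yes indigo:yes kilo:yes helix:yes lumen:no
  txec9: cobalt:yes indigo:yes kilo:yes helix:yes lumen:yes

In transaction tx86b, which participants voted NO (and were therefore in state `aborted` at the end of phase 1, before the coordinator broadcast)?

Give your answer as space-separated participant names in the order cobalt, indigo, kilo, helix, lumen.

Answer: indigo kilo

Derivation:
Txn tx86b phase 1: cobalt yes -> prepared; indigo no -> aborted; kilo no -> aborted; helix yes -> prepared; lumen yes -> prepared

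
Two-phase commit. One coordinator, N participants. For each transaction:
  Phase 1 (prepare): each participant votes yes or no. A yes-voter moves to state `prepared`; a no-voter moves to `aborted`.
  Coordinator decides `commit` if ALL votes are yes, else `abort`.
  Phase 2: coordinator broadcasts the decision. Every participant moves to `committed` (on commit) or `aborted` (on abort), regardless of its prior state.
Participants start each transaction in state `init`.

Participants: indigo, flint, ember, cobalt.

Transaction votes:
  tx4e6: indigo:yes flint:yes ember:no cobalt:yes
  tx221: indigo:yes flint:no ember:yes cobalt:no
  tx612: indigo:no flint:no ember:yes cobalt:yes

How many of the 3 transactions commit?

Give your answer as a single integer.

Answer: 0

Derivation:
tx4e6: no from ember -> abort (commits=0)
tx221: no from flint, cobalt -> abort (commits=0)
tx612: no from indigo, flint -> abort (commits=0)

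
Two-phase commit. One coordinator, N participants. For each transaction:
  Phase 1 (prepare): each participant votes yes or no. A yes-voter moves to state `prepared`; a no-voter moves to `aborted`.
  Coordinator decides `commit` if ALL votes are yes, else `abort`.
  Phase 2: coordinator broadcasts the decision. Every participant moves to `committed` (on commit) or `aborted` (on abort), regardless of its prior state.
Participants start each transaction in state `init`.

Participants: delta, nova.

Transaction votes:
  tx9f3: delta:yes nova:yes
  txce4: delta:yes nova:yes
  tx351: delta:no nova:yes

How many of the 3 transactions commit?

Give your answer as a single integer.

tx9f3: all yes -> commit (commits=1)
txce4: all yes -> commit (commits=2)
tx351: no from delta -> abort (commits=2)

Answer: 2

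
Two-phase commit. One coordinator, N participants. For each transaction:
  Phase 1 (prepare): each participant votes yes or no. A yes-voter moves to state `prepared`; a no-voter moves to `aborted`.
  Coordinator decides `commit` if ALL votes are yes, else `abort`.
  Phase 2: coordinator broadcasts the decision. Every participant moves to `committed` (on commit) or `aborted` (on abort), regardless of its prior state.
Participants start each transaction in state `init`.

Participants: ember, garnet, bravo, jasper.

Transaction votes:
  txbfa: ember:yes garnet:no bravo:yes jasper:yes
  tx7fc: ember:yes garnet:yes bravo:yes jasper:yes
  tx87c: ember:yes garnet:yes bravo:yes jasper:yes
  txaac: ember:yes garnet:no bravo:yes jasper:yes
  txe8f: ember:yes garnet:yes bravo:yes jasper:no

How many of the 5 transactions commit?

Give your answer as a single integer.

Answer: 2

Derivation:
txbfa: no from garnet -> abort (commits=0)
tx7fc: all yes -> commit (commits=1)
tx87c: all yes -> commit (commits=2)
txaac: no from garnet -> abort (commits=2)
txe8f: no from jasper -> abort (commits=2)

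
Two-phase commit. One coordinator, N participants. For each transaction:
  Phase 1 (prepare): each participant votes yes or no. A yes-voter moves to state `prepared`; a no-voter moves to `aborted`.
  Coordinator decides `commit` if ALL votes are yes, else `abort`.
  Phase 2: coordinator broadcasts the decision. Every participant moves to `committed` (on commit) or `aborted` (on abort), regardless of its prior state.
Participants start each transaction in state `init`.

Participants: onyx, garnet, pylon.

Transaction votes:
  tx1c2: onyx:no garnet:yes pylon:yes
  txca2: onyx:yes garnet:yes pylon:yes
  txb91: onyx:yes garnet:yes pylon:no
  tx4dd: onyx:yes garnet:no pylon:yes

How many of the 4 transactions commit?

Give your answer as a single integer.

tx1c2: no from onyx -> abort (commits=0)
txca2: all yes -> commit (commits=1)
txb91: no from pylon -> abort (commits=1)
tx4dd: no from garnet -> abort (commits=1)

Answer: 1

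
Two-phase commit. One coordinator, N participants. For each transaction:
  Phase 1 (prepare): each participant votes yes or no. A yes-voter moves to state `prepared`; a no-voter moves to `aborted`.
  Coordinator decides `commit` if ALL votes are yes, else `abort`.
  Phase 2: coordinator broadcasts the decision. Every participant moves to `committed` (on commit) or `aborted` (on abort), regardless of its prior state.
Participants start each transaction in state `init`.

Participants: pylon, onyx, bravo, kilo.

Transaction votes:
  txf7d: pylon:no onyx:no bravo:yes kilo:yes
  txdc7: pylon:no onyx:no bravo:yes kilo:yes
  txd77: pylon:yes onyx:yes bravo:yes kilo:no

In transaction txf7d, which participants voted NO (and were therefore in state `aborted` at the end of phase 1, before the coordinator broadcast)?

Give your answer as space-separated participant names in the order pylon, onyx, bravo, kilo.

Txn txf7d phase 1: pylon no -> aborted; onyx no -> aborted; bravo yes -> prepared; kilo yes -> prepared

Answer: pylon onyx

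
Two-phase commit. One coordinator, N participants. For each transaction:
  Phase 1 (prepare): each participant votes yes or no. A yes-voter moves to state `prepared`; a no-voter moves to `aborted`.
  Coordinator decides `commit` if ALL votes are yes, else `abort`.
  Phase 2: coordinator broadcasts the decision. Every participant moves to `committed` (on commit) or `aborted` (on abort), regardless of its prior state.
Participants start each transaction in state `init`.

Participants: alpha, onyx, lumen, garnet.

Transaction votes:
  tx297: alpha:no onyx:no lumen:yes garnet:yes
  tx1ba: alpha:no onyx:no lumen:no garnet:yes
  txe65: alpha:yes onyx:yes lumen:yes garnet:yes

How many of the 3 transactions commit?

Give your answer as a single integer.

Answer: 1

Derivation:
tx297: no from alpha, onyx -> abort (commits=0)
tx1ba: no from alpha, onyx, lumen -> abort (commits=0)
txe65: all yes -> commit (commits=1)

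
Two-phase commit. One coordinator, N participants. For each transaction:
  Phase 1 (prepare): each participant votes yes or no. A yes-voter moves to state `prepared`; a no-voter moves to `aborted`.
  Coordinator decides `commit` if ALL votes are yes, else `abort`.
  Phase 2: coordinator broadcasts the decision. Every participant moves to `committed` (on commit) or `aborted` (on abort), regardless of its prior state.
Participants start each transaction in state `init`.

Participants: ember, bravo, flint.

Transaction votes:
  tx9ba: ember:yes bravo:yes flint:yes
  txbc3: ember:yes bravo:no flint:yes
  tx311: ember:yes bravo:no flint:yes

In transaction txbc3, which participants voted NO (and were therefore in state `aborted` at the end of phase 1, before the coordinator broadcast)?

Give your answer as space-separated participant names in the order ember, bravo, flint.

Answer: bravo

Derivation:
Txn txbc3 phase 1: ember yes -> prepared; bravo no -> aborted; flint yes -> prepared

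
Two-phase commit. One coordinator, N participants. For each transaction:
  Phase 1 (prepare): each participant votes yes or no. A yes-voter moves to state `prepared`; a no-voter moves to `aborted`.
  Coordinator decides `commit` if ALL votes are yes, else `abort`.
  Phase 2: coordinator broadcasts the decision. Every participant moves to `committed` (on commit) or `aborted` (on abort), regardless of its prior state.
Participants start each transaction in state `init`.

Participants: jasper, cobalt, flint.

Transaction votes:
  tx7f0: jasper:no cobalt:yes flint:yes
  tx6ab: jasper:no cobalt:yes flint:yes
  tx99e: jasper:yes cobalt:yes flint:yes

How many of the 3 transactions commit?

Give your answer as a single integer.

Answer: 1

Derivation:
tx7f0: no from jasper -> abort (commits=0)
tx6ab: no from jasper -> abort (commits=0)
tx99e: all yes -> commit (commits=1)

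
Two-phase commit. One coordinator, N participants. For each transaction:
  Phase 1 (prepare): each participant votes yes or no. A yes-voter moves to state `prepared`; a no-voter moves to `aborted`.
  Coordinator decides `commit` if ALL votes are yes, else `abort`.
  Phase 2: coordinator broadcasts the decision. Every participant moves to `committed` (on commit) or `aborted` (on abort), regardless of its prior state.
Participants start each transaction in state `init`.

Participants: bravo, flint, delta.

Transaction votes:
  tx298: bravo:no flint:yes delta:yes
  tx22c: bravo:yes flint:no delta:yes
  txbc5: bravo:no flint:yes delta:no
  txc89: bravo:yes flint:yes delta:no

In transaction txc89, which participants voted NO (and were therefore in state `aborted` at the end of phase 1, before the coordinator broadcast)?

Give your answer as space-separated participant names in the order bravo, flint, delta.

Answer: delta

Derivation:
Txn txc89 phase 1: bravo yes -> prepared; flint yes -> prepared; delta no -> aborted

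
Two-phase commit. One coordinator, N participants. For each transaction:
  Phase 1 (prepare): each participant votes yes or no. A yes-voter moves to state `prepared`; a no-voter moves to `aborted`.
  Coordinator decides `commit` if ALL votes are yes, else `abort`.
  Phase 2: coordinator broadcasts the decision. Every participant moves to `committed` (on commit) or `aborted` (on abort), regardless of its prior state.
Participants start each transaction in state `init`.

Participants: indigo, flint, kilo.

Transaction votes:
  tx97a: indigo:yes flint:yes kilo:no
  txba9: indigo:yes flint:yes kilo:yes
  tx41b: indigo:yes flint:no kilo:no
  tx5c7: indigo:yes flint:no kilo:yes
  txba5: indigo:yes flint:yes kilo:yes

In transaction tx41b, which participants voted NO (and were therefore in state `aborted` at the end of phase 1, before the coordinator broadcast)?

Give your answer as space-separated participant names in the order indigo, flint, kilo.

Txn tx41b phase 1: indigo yes -> prepared; flint no -> aborted; kilo no -> aborted

Answer: flint kilo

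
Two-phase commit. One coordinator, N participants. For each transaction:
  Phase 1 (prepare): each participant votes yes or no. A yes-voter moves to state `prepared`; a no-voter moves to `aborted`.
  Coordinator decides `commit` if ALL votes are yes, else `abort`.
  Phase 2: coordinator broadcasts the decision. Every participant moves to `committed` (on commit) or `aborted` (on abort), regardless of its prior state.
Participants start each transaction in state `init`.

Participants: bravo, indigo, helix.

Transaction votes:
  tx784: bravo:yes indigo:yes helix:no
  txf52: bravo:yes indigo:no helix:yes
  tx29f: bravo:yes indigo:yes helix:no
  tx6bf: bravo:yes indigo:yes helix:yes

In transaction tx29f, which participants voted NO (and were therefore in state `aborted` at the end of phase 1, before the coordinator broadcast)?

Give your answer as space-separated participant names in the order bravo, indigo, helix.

Answer: helix

Derivation:
Txn tx29f phase 1: bravo yes -> prepared; indigo yes -> prepared; helix no -> aborted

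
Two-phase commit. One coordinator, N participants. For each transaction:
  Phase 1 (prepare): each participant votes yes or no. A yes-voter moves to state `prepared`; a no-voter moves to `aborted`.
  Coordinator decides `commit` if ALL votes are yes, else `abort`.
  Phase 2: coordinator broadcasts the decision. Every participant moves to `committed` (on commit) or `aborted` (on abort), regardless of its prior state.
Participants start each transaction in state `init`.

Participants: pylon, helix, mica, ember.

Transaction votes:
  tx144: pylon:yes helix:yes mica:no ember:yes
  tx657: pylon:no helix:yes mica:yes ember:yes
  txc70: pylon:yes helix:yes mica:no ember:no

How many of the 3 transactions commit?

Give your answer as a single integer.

Answer: 0

Derivation:
tx144: no from mica -> abort (commits=0)
tx657: no from pylon -> abort (commits=0)
txc70: no from mica, ember -> abort (commits=0)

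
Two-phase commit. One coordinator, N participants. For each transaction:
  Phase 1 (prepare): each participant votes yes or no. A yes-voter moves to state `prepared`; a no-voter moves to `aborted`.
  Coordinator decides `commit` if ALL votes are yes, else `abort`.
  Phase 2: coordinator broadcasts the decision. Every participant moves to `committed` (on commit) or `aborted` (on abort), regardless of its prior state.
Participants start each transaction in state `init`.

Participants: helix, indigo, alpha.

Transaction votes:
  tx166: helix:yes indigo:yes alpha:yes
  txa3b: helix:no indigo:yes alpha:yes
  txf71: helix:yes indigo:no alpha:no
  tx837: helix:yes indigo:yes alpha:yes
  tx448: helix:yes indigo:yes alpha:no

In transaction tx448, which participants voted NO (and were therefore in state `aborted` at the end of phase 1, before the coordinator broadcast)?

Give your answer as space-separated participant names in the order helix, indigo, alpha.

Answer: alpha

Derivation:
Txn tx448 phase 1: helix yes -> prepared; indigo yes -> prepared; alpha no -> aborted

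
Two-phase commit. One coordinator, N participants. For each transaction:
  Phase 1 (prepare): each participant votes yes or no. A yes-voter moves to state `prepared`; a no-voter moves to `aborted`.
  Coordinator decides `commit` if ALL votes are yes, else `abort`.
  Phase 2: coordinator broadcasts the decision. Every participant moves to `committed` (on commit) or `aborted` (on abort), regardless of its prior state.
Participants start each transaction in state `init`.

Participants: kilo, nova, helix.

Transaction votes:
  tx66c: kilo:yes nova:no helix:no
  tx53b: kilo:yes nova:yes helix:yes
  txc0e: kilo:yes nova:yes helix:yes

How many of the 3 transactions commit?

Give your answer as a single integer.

tx66c: no from nova, helix -> abort (commits=0)
tx53b: all yes -> commit (commits=1)
txc0e: all yes -> commit (commits=2)

Answer: 2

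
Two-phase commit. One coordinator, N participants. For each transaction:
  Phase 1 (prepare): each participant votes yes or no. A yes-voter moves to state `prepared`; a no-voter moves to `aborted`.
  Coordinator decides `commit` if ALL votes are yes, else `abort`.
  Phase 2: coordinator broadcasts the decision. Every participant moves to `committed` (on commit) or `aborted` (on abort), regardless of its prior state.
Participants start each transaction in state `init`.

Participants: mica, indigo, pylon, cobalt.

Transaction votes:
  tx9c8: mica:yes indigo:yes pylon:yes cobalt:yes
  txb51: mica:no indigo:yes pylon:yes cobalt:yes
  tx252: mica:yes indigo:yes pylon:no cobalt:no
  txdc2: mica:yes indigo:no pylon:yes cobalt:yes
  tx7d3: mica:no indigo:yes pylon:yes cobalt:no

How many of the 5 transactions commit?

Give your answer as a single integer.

Answer: 1

Derivation:
tx9c8: all yes -> commit (commits=1)
txb51: no from mica -> abort (commits=1)
tx252: no from pylon, cobalt -> abort (commits=1)
txdc2: no from indigo -> abort (commits=1)
tx7d3: no from mica, cobalt -> abort (commits=1)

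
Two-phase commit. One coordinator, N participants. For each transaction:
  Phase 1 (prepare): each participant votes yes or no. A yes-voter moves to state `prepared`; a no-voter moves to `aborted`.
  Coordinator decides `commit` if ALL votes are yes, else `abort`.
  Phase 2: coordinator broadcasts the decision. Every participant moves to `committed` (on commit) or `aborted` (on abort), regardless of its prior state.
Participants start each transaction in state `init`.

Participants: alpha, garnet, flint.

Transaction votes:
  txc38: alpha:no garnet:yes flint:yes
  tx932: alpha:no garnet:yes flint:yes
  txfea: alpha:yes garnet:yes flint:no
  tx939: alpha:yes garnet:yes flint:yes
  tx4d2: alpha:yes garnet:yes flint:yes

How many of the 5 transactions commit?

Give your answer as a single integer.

txc38: no from alpha -> abort (commits=0)
tx932: no from alpha -> abort (commits=0)
txfea: no from flint -> abort (commits=0)
tx939: all yes -> commit (commits=1)
tx4d2: all yes -> commit (commits=2)

Answer: 2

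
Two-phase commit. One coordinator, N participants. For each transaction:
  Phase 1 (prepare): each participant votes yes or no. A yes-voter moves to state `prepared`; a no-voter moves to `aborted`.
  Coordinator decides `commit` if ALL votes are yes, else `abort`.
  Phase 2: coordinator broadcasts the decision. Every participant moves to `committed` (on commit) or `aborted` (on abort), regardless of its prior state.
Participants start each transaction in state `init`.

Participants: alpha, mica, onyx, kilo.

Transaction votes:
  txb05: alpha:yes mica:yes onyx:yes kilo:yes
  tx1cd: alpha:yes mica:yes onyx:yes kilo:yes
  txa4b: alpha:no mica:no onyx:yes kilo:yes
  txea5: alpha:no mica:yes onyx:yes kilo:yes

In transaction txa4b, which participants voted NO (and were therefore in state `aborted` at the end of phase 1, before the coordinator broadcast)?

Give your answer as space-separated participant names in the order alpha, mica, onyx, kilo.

Txn txa4b phase 1: alpha no -> aborted; mica no -> aborted; onyx yes -> prepared; kilo yes -> prepared

Answer: alpha mica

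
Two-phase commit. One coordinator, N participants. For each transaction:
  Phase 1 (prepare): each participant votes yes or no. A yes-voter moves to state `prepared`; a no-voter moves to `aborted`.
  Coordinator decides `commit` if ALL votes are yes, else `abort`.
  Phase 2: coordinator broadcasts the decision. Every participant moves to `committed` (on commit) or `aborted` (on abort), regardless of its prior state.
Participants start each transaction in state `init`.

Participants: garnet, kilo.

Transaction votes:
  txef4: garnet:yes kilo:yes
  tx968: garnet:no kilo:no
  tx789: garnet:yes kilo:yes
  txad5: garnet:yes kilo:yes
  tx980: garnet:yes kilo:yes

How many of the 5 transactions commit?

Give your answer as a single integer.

txef4: all yes -> commit (commits=1)
tx968: no from garnet, kilo -> abort (commits=1)
tx789: all yes -> commit (commits=2)
txad5: all yes -> commit (commits=3)
tx980: all yes -> commit (commits=4)

Answer: 4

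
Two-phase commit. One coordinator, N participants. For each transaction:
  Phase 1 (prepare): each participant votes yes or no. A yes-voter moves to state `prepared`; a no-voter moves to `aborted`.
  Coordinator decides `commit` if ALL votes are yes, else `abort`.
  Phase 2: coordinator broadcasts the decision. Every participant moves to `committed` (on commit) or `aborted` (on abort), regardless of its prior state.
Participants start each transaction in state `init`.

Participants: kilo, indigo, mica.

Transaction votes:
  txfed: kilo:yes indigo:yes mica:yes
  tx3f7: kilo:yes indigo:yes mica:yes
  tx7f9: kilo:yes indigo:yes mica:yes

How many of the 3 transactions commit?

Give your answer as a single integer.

txfed: all yes -> commit (commits=1)
tx3f7: all yes -> commit (commits=2)
tx7f9: all yes -> commit (commits=3)

Answer: 3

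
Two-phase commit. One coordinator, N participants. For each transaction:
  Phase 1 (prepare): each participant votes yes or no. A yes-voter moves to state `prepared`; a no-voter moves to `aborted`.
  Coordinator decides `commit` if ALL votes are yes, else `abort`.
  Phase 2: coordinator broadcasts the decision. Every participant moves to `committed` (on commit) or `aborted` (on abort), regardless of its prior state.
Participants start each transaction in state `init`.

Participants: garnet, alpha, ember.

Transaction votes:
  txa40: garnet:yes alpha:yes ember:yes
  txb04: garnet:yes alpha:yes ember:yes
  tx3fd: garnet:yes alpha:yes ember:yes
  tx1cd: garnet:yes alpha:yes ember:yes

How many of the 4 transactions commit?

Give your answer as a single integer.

txa40: all yes -> commit (commits=1)
txb04: all yes -> commit (commits=2)
tx3fd: all yes -> commit (commits=3)
tx1cd: all yes -> commit (commits=4)

Answer: 4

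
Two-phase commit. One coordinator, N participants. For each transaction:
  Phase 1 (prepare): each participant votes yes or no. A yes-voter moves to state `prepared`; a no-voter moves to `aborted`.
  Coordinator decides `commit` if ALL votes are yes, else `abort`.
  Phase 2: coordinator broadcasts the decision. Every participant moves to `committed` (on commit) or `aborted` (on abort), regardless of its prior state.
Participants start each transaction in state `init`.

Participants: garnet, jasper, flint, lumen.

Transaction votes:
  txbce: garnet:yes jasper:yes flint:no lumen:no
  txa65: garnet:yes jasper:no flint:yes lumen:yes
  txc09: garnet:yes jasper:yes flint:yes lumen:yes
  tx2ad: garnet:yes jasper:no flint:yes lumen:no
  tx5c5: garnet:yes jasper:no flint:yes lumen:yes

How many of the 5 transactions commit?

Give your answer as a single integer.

Answer: 1

Derivation:
txbce: no from flint, lumen -> abort (commits=0)
txa65: no from jasper -> abort (commits=0)
txc09: all yes -> commit (commits=1)
tx2ad: no from jasper, lumen -> abort (commits=1)
tx5c5: no from jasper -> abort (commits=1)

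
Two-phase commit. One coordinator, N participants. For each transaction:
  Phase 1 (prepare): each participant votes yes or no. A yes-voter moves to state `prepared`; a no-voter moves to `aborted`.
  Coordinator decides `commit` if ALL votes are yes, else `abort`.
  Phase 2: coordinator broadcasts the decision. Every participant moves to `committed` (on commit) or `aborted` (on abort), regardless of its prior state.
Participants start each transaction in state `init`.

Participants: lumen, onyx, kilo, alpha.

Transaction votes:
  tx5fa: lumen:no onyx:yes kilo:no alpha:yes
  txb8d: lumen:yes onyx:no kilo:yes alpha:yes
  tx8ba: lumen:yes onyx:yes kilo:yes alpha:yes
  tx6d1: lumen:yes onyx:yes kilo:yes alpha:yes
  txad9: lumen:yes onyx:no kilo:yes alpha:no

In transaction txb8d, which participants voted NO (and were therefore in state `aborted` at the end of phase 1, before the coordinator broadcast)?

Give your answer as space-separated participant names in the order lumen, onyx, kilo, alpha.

Txn txb8d phase 1: lumen yes -> prepared; onyx no -> aborted; kilo yes -> prepared; alpha yes -> prepared

Answer: onyx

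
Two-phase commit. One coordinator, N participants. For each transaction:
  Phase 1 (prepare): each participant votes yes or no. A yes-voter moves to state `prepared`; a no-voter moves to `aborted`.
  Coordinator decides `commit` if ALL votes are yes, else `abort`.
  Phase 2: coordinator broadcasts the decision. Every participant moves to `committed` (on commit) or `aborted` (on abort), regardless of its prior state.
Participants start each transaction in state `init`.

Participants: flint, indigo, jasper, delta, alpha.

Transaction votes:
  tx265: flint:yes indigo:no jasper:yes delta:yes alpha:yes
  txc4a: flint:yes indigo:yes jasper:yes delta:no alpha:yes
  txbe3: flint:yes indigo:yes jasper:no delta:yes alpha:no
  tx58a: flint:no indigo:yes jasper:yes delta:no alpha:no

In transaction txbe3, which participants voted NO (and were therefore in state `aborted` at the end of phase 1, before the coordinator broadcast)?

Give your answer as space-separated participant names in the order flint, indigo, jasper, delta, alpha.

Answer: jasper alpha

Derivation:
Txn txbe3 phase 1: flint yes -> prepared; indigo yes -> prepared; jasper no -> aborted; delta yes -> prepared; alpha no -> aborted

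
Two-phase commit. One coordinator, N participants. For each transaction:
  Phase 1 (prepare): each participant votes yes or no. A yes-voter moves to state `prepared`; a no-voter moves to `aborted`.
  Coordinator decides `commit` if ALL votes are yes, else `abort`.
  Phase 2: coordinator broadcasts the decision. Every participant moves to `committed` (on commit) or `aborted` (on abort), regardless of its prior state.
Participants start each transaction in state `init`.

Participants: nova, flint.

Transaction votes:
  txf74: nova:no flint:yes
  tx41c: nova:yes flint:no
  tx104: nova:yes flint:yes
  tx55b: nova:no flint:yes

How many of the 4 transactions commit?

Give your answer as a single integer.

txf74: no from nova -> abort (commits=0)
tx41c: no from flint -> abort (commits=0)
tx104: all yes -> commit (commits=1)
tx55b: no from nova -> abort (commits=1)

Answer: 1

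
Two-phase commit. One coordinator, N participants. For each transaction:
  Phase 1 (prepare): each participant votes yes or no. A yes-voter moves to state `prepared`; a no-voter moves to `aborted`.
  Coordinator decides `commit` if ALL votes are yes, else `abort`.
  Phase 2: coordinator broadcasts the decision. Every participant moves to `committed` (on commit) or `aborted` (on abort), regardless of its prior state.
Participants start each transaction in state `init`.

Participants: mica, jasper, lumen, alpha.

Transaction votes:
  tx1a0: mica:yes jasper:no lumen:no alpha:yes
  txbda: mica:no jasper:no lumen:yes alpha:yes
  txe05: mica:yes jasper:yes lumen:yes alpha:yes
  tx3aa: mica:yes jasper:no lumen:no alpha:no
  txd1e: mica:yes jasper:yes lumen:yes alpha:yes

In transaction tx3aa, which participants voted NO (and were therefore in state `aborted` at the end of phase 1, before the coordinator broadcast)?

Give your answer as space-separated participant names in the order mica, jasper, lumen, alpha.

Txn tx3aa phase 1: mica yes -> prepared; jasper no -> aborted; lumen no -> aborted; alpha no -> aborted

Answer: jasper lumen alpha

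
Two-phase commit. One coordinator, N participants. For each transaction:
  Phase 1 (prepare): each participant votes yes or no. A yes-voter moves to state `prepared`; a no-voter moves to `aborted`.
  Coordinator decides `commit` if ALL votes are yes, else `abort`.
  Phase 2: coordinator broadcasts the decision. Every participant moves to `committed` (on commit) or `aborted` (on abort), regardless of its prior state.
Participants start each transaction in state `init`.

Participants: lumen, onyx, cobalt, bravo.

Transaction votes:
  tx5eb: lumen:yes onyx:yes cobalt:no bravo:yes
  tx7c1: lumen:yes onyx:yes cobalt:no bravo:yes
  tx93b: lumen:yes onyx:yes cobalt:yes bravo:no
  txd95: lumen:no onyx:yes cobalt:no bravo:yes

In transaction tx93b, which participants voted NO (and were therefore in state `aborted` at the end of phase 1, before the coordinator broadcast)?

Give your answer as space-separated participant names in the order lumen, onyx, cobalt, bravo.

Txn tx93b phase 1: lumen yes -> prepared; onyx yes -> prepared; cobalt yes -> prepared; bravo no -> aborted

Answer: bravo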